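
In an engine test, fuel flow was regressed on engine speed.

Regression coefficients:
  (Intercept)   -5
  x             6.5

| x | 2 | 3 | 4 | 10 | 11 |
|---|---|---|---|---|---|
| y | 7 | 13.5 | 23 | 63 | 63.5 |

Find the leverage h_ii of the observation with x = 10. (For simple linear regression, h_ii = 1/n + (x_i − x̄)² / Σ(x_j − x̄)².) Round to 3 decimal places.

h = 0.429

x̄ = (2 + 3 + 4 + 10 + 11)/5 = 6
Σ(x − x̄)² = 16 + 9 + 4 + 16 + 25 = 70
h = 1/5 + (4)²/70 = 0.2 + 0.228571 = 0.429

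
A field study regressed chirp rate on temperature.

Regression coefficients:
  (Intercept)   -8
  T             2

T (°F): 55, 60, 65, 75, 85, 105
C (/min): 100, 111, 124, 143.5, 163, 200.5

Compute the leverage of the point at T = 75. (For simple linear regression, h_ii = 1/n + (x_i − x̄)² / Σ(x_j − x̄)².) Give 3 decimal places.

T̄ = (55 + 60 + 65 + 75 + 85 + 105)/6 = 74.1667
Σ(T − T̄)² = 367.361 + 200.694 + 84.0278 + 0.694444 + 117.361 + 950.694 = 1720.83
h = 1/6 + (0.833333)²/1720.83 = 0.166667 + 0.000403551 = 0.167

h = 0.167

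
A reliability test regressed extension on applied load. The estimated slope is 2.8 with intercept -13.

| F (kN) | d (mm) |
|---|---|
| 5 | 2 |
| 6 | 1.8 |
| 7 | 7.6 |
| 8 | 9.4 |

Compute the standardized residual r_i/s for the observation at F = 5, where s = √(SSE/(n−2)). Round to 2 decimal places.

F=5: d̂ = -13 + 2.8·5 = 1; r = 2 − 1 = 1
F=6: d̂ = -13 + 2.8·6 = 3.8; r = 1.8 − 3.8 = -2
F=7: d̂ = -13 + 2.8·7 = 6.6; r = 7.6 − 6.6 = 1
F=8: d̂ = -13 + 2.8·8 = 9.4; r = 9.4 − 9.4 = 0
SSE = 1 + 4 + 1 + 0 = 6
s = √(6/2) = 1.73205
r/s = 1 / 1.73205 = 0.58

0.58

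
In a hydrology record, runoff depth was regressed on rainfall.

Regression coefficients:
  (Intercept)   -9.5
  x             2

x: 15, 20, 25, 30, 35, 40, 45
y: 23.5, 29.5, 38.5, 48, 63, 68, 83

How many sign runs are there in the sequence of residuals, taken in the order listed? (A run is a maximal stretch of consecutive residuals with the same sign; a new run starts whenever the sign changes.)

5 runs

x=15: ŷ = -9.5 + 2·15 = 20.5; r = 23.5 − 20.5 = 3
x=20: ŷ = -9.5 + 2·20 = 30.5; r = 29.5 − 30.5 = -1
x=25: ŷ = -9.5 + 2·25 = 40.5; r = 38.5 − 40.5 = -2
x=30: ŷ = -9.5 + 2·30 = 50.5; r = 48 − 50.5 = -2.5
x=35: ŷ = -9.5 + 2·35 = 60.5; r = 63 − 60.5 = 2.5
x=40: ŷ = -9.5 + 2·40 = 70.5; r = 68 − 70.5 = -2.5
x=45: ŷ = -9.5 + 2·45 = 80.5; r = 83 − 80.5 = 2.5
Signs: + − − − + − +
Runs: +×1, −×3, +×1, −×1, +×1 → 5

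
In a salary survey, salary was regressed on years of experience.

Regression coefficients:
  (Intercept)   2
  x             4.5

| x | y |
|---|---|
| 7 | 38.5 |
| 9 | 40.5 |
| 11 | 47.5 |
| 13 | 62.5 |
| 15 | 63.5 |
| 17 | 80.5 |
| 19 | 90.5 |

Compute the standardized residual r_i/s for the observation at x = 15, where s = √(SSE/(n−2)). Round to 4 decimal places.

-1.3553

x=7: ŷ = 2 + 4.5·7 = 33.5; r = 38.5 − 33.5 = 5
x=9: ŷ = 2 + 4.5·9 = 42.5; r = 40.5 − 42.5 = -2
x=11: ŷ = 2 + 4.5·11 = 51.5; r = 47.5 − 51.5 = -4
x=13: ŷ = 2 + 4.5·13 = 60.5; r = 62.5 − 60.5 = 2
x=15: ŷ = 2 + 4.5·15 = 69.5; r = 63.5 − 69.5 = -6
x=17: ŷ = 2 + 4.5·17 = 78.5; r = 80.5 − 78.5 = 2
x=19: ŷ = 2 + 4.5·19 = 87.5; r = 90.5 − 87.5 = 3
SSE = 25 + 4 + 16 + 4 + 36 + 4 + 9 = 98
s = √(98/5) = 4.42719
r/s = -6 / 4.42719 = -1.3553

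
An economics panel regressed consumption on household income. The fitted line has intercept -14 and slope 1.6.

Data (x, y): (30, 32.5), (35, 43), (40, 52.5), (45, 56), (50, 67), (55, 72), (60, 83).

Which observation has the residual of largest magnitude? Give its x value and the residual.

x = 40, e = 2.5

x=30: ŷ = -14 + 1.6·30 = 34; e = 32.5 − 34 = -1.5
x=35: ŷ = -14 + 1.6·35 = 42; e = 43 − 42 = 1
x=40: ŷ = -14 + 1.6·40 = 50; e = 52.5 − 50 = 2.5
x=45: ŷ = -14 + 1.6·45 = 58; e = 56 − 58 = -2
x=50: ŷ = -14 + 1.6·50 = 66; e = 67 − 66 = 1
x=55: ŷ = -14 + 1.6·55 = 74; e = 72 − 74 = -2
x=60: ŷ = -14 + 1.6·60 = 82; e = 83 − 82 = 1
Largest |e| is 2.5 at x = 40, residual 2.5.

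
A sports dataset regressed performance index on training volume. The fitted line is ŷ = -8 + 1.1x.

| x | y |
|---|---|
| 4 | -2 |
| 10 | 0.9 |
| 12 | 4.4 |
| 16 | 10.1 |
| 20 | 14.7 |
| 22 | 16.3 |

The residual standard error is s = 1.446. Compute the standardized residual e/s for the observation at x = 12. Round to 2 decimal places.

ŷ = -8 + 1.1·12 = 5.2
e = 4.4 − 5.2 = -0.8
e/s = -0.8 / 1.446 = -0.55

-0.55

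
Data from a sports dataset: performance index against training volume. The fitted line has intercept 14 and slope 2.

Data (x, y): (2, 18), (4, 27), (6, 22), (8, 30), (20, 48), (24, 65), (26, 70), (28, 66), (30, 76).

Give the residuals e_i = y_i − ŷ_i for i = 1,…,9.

x=2: ŷ = 14 + 2·2 = 18; e = 18 − 18 = 0
x=4: ŷ = 14 + 2·4 = 22; e = 27 − 22 = 5
x=6: ŷ = 14 + 2·6 = 26; e = 22 − 26 = -4
x=8: ŷ = 14 + 2·8 = 30; e = 30 − 30 = 0
x=20: ŷ = 14 + 2·20 = 54; e = 48 − 54 = -6
x=24: ŷ = 14 + 2·24 = 62; e = 65 − 62 = 3
x=26: ŷ = 14 + 2·26 = 66; e = 70 − 66 = 4
x=28: ŷ = 14 + 2·28 = 70; e = 66 − 70 = -4
x=30: ŷ = 14 + 2·30 = 74; e = 76 − 74 = 2

0, 5, -4, 0, -6, 3, 4, -4, 2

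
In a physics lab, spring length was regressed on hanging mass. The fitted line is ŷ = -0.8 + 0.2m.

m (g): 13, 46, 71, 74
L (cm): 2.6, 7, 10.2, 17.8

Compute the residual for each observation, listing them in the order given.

0.8, -1.4, -3.2, 3.8

m=13: ŷ = -0.8 + 0.2·13 = 1.8; e = 2.6 − 1.8 = 0.8
m=46: ŷ = -0.8 + 0.2·46 = 8.4; e = 7 − 8.4 = -1.4
m=71: ŷ = -0.8 + 0.2·71 = 13.4; e = 10.2 − 13.4 = -3.2
m=74: ŷ = -0.8 + 0.2·74 = 14; e = 17.8 − 14 = 3.8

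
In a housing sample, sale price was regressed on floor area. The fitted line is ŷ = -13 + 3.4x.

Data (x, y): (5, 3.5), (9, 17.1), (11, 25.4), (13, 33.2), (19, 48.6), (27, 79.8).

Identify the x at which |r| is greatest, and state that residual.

x = 19, r = -3

x=5: ŷ = -13 + 3.4·5 = 4; r = 3.5 − 4 = -0.5
x=9: ŷ = -13 + 3.4·9 = 17.6; r = 17.1 − 17.6 = -0.5
x=11: ŷ = -13 + 3.4·11 = 24.4; r = 25.4 − 24.4 = 1
x=13: ŷ = -13 + 3.4·13 = 31.2; r = 33.2 − 31.2 = 2
x=19: ŷ = -13 + 3.4·19 = 51.6; r = 48.6 − 51.6 = -3
x=27: ŷ = -13 + 3.4·27 = 78.8; r = 79.8 − 78.8 = 1
Largest |r| is 3 at x = 19, residual -3.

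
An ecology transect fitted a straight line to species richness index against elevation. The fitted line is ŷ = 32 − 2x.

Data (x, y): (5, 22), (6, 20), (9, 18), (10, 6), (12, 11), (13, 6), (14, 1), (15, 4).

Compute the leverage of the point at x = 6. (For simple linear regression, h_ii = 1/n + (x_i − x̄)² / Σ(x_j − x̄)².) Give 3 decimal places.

h = 0.340

x̄ = (5 + 6 + 9 + 10 + 12 + 13 + 14 + 15)/8 = 10.5
Σ(x − x̄)² = 30.25 + 20.25 + 2.25 + 0.25 + 2.25 + 6.25 + 12.25 + 20.25 = 94
h = 1/8 + (-4.5)²/94 = 0.125 + 0.215426 = 0.340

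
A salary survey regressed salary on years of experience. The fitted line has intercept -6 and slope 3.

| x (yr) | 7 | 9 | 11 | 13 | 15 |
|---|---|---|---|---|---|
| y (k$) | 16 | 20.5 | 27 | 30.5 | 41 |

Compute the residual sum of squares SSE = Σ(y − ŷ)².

x=7: ŷ = -6 + 3·7 = 15; r = 16 − 15 = 1
x=9: ŷ = -6 + 3·9 = 21; r = 20.5 − 21 = -0.5
x=11: ŷ = -6 + 3·11 = 27; r = 27 − 27 = 0
x=13: ŷ = -6 + 3·13 = 33; r = 30.5 − 33 = -2.5
x=15: ŷ = -6 + 3·15 = 39; r = 41 − 39 = 2
SSE = 1 + 0.25 + 0 + 6.25 + 4 = 11.5

SSE = 11.5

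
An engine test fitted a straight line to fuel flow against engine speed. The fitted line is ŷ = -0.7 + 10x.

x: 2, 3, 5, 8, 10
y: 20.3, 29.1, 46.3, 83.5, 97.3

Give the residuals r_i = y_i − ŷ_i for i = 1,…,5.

1, -0.2, -3, 4.2, -2

x=2: ŷ = -0.7 + 10·2 = 19.3; r = 20.3 − 19.3 = 1
x=3: ŷ = -0.7 + 10·3 = 29.3; r = 29.1 − 29.3 = -0.2
x=5: ŷ = -0.7 + 10·5 = 49.3; r = 46.3 − 49.3 = -3
x=8: ŷ = -0.7 + 10·8 = 79.3; r = 83.5 − 79.3 = 4.2
x=10: ŷ = -0.7 + 10·10 = 99.3; r = 97.3 − 99.3 = -2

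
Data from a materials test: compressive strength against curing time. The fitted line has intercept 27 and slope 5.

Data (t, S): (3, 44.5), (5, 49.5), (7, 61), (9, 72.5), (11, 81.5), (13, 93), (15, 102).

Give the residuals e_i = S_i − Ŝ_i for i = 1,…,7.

t=3: Ŝ = 27 + 5·3 = 42; e = 44.5 − 42 = 2.5
t=5: Ŝ = 27 + 5·5 = 52; e = 49.5 − 52 = -2.5
t=7: Ŝ = 27 + 5·7 = 62; e = 61 − 62 = -1
t=9: Ŝ = 27 + 5·9 = 72; e = 72.5 − 72 = 0.5
t=11: Ŝ = 27 + 5·11 = 82; e = 81.5 − 82 = -0.5
t=13: Ŝ = 27 + 5·13 = 92; e = 93 − 92 = 1
t=15: Ŝ = 27 + 5·15 = 102; e = 102 − 102 = 0

2.5, -2.5, -1, 0.5, -0.5, 1, 0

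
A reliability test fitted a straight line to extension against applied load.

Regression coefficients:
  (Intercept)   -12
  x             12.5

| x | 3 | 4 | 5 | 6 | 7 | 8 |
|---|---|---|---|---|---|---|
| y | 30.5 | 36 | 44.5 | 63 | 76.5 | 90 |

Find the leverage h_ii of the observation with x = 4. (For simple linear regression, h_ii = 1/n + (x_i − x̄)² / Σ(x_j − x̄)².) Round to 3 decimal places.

x̄ = (3 + 4 + 5 + 6 + 7 + 8)/6 = 5.5
Σ(x − x̄)² = 6.25 + 2.25 + 0.25 + 0.25 + 2.25 + 6.25 = 17.5
h = 1/6 + (-1.5)²/17.5 = 0.166667 + 0.128571 = 0.295

h = 0.295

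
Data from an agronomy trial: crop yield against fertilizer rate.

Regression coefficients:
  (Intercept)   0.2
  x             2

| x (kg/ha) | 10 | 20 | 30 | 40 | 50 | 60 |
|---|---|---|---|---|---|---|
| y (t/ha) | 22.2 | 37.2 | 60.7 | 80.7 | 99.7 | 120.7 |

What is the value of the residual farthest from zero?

e = -3

x=10: ŷ = 0.2 + 2·10 = 20.2; e = 22.2 − 20.2 = 2
x=20: ŷ = 0.2 + 2·20 = 40.2; e = 37.2 − 40.2 = -3
x=30: ŷ = 0.2 + 2·30 = 60.2; e = 60.7 − 60.2 = 0.5
x=40: ŷ = 0.2 + 2·40 = 80.2; e = 80.7 − 80.2 = 0.5
x=50: ŷ = 0.2 + 2·50 = 100.2; e = 99.7 − 100.2 = -0.5
x=60: ŷ = 0.2 + 2·60 = 120.2; e = 120.7 − 120.2 = 0.5
Largest |e| is 3 at x = 20, residual -3.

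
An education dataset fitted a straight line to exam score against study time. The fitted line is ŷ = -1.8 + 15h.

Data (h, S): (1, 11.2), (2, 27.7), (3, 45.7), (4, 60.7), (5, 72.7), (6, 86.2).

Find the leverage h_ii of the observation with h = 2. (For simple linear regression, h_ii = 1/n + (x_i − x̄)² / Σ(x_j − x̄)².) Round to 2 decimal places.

h = 0.30

h̄ = (1 + 2 + 3 + 4 + 5 + 6)/6 = 3.5
Σ(h − h̄)² = 6.25 + 2.25 + 0.25 + 0.25 + 2.25 + 6.25 = 17.5
h = 1/6 + (-1.5)²/17.5 = 0.166667 + 0.128571 = 0.30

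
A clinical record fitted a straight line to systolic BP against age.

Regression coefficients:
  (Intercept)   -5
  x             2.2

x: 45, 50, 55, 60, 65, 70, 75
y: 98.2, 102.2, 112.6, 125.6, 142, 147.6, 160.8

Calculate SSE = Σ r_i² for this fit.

x=45: ŷ = -5 + 2.2·45 = 94; r = 98.2 − 94 = 4.2
x=50: ŷ = -5 + 2.2·50 = 105; r = 102.2 − 105 = -2.8
x=55: ŷ = -5 + 2.2·55 = 116; r = 112.6 − 116 = -3.4
x=60: ŷ = -5 + 2.2·60 = 127; r = 125.6 − 127 = -1.4
x=65: ŷ = -5 + 2.2·65 = 138; r = 142 − 138 = 4
x=70: ŷ = -5 + 2.2·70 = 149; r = 147.6 − 149 = -1.4
x=75: ŷ = -5 + 2.2·75 = 160; r = 160.8 − 160 = 0.8
SSE = 17.64 + 7.84 + 11.56 + 1.96 + 16 + 1.96 + 0.64 = 57.6

SSE = 57.6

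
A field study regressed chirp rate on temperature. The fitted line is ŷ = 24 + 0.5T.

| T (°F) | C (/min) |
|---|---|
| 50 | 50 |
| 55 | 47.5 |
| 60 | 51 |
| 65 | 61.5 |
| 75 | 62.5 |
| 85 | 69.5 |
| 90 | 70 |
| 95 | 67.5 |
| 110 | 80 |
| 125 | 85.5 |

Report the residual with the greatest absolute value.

r = 5

T=50: ŷ = 24 + 0.5·50 = 49; r = 50 − 49 = 1
T=55: ŷ = 24 + 0.5·55 = 51.5; r = 47.5 − 51.5 = -4
T=60: ŷ = 24 + 0.5·60 = 54; r = 51 − 54 = -3
T=65: ŷ = 24 + 0.5·65 = 56.5; r = 61.5 − 56.5 = 5
T=75: ŷ = 24 + 0.5·75 = 61.5; r = 62.5 − 61.5 = 1
T=85: ŷ = 24 + 0.5·85 = 66.5; r = 69.5 − 66.5 = 3
T=90: ŷ = 24 + 0.5·90 = 69; r = 70 − 69 = 1
T=95: ŷ = 24 + 0.5·95 = 71.5; r = 67.5 − 71.5 = -4
T=110: ŷ = 24 + 0.5·110 = 79; r = 80 − 79 = 1
T=125: ŷ = 24 + 0.5·125 = 86.5; r = 85.5 − 86.5 = -1
Largest |r| is 5 at T = 65, residual 5.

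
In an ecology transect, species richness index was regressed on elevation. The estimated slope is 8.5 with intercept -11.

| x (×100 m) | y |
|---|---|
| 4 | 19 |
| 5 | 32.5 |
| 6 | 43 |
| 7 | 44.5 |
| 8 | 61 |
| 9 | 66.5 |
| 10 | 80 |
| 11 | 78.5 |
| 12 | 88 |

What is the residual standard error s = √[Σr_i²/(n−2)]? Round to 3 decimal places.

s = 4.140

x=4: ŷ = -11 + 8.5·4 = 23; r = 19 − 23 = -4
x=5: ŷ = -11 + 8.5·5 = 31.5; r = 32.5 − 31.5 = 1
x=6: ŷ = -11 + 8.5·6 = 40; r = 43 − 40 = 3
x=7: ŷ = -11 + 8.5·7 = 48.5; r = 44.5 − 48.5 = -4
x=8: ŷ = -11 + 8.5·8 = 57; r = 61 − 57 = 4
x=9: ŷ = -11 + 8.5·9 = 65.5; r = 66.5 − 65.5 = 1
x=10: ŷ = -11 + 8.5·10 = 74; r = 80 − 74 = 6
x=11: ŷ = -11 + 8.5·11 = 82.5; r = 78.5 − 82.5 = -4
x=12: ŷ = -11 + 8.5·12 = 91; r = 88 − 91 = -3
SSE = 16 + 1 + 9 + 16 + 16 + 1 + 36 + 16 + 9 = 120
s = √(120/7) = √17.1429 ≈ 4.140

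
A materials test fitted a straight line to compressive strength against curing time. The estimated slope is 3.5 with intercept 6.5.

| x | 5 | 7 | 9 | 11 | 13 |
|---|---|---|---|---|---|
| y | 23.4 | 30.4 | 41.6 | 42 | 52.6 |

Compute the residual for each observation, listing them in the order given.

x=5: ŷ = 6.5 + 3.5·5 = 24; e = 23.4 − 24 = -0.6
x=7: ŷ = 6.5 + 3.5·7 = 31; e = 30.4 − 31 = -0.6
x=9: ŷ = 6.5 + 3.5·9 = 38; e = 41.6 − 38 = 3.6
x=11: ŷ = 6.5 + 3.5·11 = 45; e = 42 − 45 = -3
x=13: ŷ = 6.5 + 3.5·13 = 52; e = 52.6 − 52 = 0.6

-0.6, -0.6, 3.6, -3, 0.6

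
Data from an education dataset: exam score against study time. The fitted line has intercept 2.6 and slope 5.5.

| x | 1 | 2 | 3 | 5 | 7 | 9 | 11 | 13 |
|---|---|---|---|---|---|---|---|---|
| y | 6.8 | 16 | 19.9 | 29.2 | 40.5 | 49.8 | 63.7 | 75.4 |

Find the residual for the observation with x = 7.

ŷ = 2.6 + 5.5·7 = 41.1
e = 40.5 − 41.1 = -0.6

e = -0.6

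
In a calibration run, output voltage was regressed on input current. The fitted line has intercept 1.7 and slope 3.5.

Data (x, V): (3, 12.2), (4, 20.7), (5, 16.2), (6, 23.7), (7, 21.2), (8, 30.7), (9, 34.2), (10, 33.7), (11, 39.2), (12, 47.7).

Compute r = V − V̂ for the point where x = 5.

V̂ = 1.7 + 3.5·5 = 19.2
r = 16.2 − 19.2 = -3

r = -3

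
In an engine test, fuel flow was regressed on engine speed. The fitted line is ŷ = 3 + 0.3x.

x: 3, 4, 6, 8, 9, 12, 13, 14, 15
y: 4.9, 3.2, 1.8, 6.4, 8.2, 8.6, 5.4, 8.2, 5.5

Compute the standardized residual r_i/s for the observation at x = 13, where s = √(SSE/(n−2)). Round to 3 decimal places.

x=3: ŷ = 3 + 0.3·3 = 3.9; r = 4.9 − 3.9 = 1
x=4: ŷ = 3 + 0.3·4 = 4.2; r = 3.2 − 4.2 = -1
x=6: ŷ = 3 + 0.3·6 = 4.8; r = 1.8 − 4.8 = -3
x=8: ŷ = 3 + 0.3·8 = 5.4; r = 6.4 − 5.4 = 1
x=9: ŷ = 3 + 0.3·9 = 5.7; r = 8.2 − 5.7 = 2.5
x=12: ŷ = 3 + 0.3·12 = 6.6; r = 8.6 − 6.6 = 2
x=13: ŷ = 3 + 0.3·13 = 6.9; r = 5.4 − 6.9 = -1.5
x=14: ŷ = 3 + 0.3·14 = 7.2; r = 8.2 − 7.2 = 1
x=15: ŷ = 3 + 0.3·15 = 7.5; r = 5.5 − 7.5 = -2
SSE = 1 + 1 + 9 + 1 + 6.25 + 4 + 2.25 + 1 + 4 = 29.5
s = √(29.5/7) = 2.05287
r/s = -1.5 / 2.05287 = -0.731

-0.731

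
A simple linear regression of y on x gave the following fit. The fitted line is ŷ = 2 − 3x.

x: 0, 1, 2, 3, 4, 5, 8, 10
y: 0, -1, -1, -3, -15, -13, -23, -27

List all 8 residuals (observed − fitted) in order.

x=0: ŷ = 2 − 3·0 = 2; e = 0 − 2 = -2
x=1: ŷ = 2 − 3·1 = -1; e = -1 − (-1) = 0
x=2: ŷ = 2 − 3·2 = -4; e = -1 − (-4) = 3
x=3: ŷ = 2 − 3·3 = -7; e = -3 − (-7) = 4
x=4: ŷ = 2 − 3·4 = -10; e = -15 − (-10) = -5
x=5: ŷ = 2 − 3·5 = -13; e = -13 − (-13) = 0
x=8: ŷ = 2 − 3·8 = -22; e = -23 − (-22) = -1
x=10: ŷ = 2 − 3·10 = -28; e = -27 − (-28) = 1

-2, 0, 3, 4, -5, 0, -1, 1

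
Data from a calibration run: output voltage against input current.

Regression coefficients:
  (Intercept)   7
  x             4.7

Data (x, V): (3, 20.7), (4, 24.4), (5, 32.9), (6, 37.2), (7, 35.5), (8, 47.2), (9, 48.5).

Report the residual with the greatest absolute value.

r = -4.4

x=3: V̂ = 7 + 4.7·3 = 21.1; r = 20.7 − 21.1 = -0.4
x=4: V̂ = 7 + 4.7·4 = 25.8; r = 24.4 − 25.8 = -1.4
x=5: V̂ = 7 + 4.7·5 = 30.5; r = 32.9 − 30.5 = 2.4
x=6: V̂ = 7 + 4.7·6 = 35.2; r = 37.2 − 35.2 = 2
x=7: V̂ = 7 + 4.7·7 = 39.9; r = 35.5 − 39.9 = -4.4
x=8: V̂ = 7 + 4.7·8 = 44.6; r = 47.2 − 44.6 = 2.6
x=9: V̂ = 7 + 4.7·9 = 49.3; r = 48.5 − 49.3 = -0.8
Largest |r| is 4.4 at x = 7, residual -4.4.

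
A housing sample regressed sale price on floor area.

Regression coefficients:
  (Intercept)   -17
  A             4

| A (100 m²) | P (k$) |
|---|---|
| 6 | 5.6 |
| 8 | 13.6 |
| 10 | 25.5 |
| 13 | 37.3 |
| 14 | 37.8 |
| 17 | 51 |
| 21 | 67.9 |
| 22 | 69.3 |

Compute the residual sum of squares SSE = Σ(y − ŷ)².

SSE = 20.6

A=6: P̂ = -17 + 4·6 = 7; e = 5.6 − 7 = -1.4
A=8: P̂ = -17 + 4·8 = 15; e = 13.6 − 15 = -1.4
A=10: P̂ = -17 + 4·10 = 23; e = 25.5 − 23 = 2.5
A=13: P̂ = -17 + 4·13 = 35; e = 37.3 − 35 = 2.3
A=14: P̂ = -17 + 4·14 = 39; e = 37.8 − 39 = -1.2
A=17: P̂ = -17 + 4·17 = 51; e = 51 − 51 = 0
A=21: P̂ = -17 + 4·21 = 67; e = 67.9 − 67 = 0.9
A=22: P̂ = -17 + 4·22 = 71; e = 69.3 − 71 = -1.7
SSE = 1.96 + 1.96 + 6.25 + 5.29 + 1.44 + 0 + 0.81 + 2.89 = 20.6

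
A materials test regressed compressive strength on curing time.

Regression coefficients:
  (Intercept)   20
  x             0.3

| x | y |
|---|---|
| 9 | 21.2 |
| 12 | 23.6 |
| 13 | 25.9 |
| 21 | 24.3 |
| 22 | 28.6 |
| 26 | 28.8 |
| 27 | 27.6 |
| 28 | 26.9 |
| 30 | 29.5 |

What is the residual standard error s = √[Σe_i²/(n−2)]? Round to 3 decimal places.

s = 1.604

x=9: ŷ = 20 + 0.3·9 = 22.7; e = 21.2 − 22.7 = -1.5
x=12: ŷ = 20 + 0.3·12 = 23.6; e = 23.6 − 23.6 = 0
x=13: ŷ = 20 + 0.3·13 = 23.9; e = 25.9 − 23.9 = 2
x=21: ŷ = 20 + 0.3·21 = 26.3; e = 24.3 − 26.3 = -2
x=22: ŷ = 20 + 0.3·22 = 26.6; e = 28.6 − 26.6 = 2
x=26: ŷ = 20 + 0.3·26 = 27.8; e = 28.8 − 27.8 = 1
x=27: ŷ = 20 + 0.3·27 = 28.1; e = 27.6 − 28.1 = -0.5
x=28: ŷ = 20 + 0.3·28 = 28.4; e = 26.9 − 28.4 = -1.5
x=30: ŷ = 20 + 0.3·30 = 29; e = 29.5 − 29 = 0.5
SSE = 2.25 + 0 + 4 + 4 + 4 + 1 + 0.25 + 2.25 + 0.25 = 18
s = √(18/7) = √2.57143 ≈ 1.604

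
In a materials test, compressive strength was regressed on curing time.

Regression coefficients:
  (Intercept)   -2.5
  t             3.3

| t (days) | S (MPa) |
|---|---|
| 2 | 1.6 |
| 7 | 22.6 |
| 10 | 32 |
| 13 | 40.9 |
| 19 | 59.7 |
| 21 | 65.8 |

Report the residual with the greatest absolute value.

t=2: Ŝ = -2.5 + 3.3·2 = 4.1; e = 1.6 − 4.1 = -2.5
t=7: Ŝ = -2.5 + 3.3·7 = 20.6; e = 22.6 − 20.6 = 2
t=10: Ŝ = -2.5 + 3.3·10 = 30.5; e = 32 − 30.5 = 1.5
t=13: Ŝ = -2.5 + 3.3·13 = 40.4; e = 40.9 − 40.4 = 0.5
t=19: Ŝ = -2.5 + 3.3·19 = 60.2; e = 59.7 − 60.2 = -0.5
t=21: Ŝ = -2.5 + 3.3·21 = 66.8; e = 65.8 − 66.8 = -1
Largest |e| is 2.5 at t = 2, residual -2.5.

e = -2.5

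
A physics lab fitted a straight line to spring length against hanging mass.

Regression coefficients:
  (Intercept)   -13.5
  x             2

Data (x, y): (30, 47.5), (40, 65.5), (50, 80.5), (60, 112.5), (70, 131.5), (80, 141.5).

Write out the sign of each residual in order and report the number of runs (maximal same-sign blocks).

4 runs

x=30: ŷ = -13.5 + 2·30 = 46.5; e = 47.5 − 46.5 = 1
x=40: ŷ = -13.5 + 2·40 = 66.5; e = 65.5 − 66.5 = -1
x=50: ŷ = -13.5 + 2·50 = 86.5; e = 80.5 − 86.5 = -6
x=60: ŷ = -13.5 + 2·60 = 106.5; e = 112.5 − 106.5 = 6
x=70: ŷ = -13.5 + 2·70 = 126.5; e = 131.5 − 126.5 = 5
x=80: ŷ = -13.5 + 2·80 = 146.5; e = 141.5 − 146.5 = -5
Signs: + − − + + −
Runs: +×1, −×2, +×2, −×1 → 4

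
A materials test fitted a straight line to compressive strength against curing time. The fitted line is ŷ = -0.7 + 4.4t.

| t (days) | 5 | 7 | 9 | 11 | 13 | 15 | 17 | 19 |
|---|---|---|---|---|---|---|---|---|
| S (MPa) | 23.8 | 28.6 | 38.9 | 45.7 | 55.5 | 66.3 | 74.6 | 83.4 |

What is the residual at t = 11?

r = -2

ŷ = -0.7 + 4.4·11 = 47.7
r = 45.7 − 47.7 = -2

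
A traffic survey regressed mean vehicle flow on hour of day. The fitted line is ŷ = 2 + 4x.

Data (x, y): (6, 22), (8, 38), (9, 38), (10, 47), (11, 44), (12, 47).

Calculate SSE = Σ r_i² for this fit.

x=6: ŷ = 2 + 4·6 = 26; r = 22 − 26 = -4
x=8: ŷ = 2 + 4·8 = 34; r = 38 − 34 = 4
x=9: ŷ = 2 + 4·9 = 38; r = 38 − 38 = 0
x=10: ŷ = 2 + 4·10 = 42; r = 47 − 42 = 5
x=11: ŷ = 2 + 4·11 = 46; r = 44 − 46 = -2
x=12: ŷ = 2 + 4·12 = 50; r = 47 − 50 = -3
SSE = 16 + 16 + 0 + 25 + 4 + 9 = 70

SSE = 70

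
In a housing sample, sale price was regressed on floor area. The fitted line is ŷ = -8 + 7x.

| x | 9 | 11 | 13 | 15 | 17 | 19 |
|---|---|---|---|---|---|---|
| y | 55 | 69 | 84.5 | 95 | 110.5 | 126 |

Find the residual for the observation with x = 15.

ŷ = -8 + 7·15 = 97
e = 95 − 97 = -2

e = -2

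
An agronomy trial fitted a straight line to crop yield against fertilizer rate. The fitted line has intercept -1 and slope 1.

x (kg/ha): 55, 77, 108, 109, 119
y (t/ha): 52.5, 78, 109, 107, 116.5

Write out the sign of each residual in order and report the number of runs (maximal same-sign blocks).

3 runs

x=55: ŷ = -1 + 55 = 54; r = 52.5 − 54 = -1.5
x=77: ŷ = -1 + 77 = 76; r = 78 − 76 = 2
x=108: ŷ = -1 + 108 = 107; r = 109 − 107 = 2
x=109: ŷ = -1 + 109 = 108; r = 107 − 108 = -1
x=119: ŷ = -1 + 119 = 118; r = 116.5 − 118 = -1.5
Signs: − + + − −
Runs: −×1, +×2, −×2 → 3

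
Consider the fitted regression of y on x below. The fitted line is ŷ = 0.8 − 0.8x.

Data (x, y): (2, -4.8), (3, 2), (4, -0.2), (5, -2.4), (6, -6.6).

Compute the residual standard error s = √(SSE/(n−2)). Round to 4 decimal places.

x=2: ŷ = 0.8 − 0.8·2 = -0.8; r = -4.8 − (-0.8) = -4
x=3: ŷ = 0.8 − 0.8·3 = -1.6; r = 2 − (-1.6) = 3.6
x=4: ŷ = 0.8 − 0.8·4 = -2.4; r = -0.2 − (-2.4) = 2.2
x=5: ŷ = 0.8 − 0.8·5 = -3.2; r = -2.4 − (-3.2) = 0.8
x=6: ŷ = 0.8 − 0.8·6 = -4; r = -6.6 − (-4) = -2.6
SSE = 16 + 12.96 + 4.84 + 0.64 + 6.76 = 41.2
s = √(41.2/3) = √13.7333 ≈ 3.7059

s = 3.7059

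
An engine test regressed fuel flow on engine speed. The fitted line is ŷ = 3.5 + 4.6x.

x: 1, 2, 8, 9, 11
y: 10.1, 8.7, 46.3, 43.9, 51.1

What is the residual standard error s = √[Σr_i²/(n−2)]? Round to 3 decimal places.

x=1: ŷ = 3.5 + 4.6·1 = 8.1; r = 10.1 − 8.1 = 2
x=2: ŷ = 3.5 + 4.6·2 = 12.7; r = 8.7 − 12.7 = -4
x=8: ŷ = 3.5 + 4.6·8 = 40.3; r = 46.3 − 40.3 = 6
x=9: ŷ = 3.5 + 4.6·9 = 44.9; r = 43.9 − 44.9 = -1
x=11: ŷ = 3.5 + 4.6·11 = 54.1; r = 51.1 − 54.1 = -3
SSE = 4 + 16 + 36 + 1 + 9 = 66
s = √(66/3) = √22 ≈ 4.690

s = 4.690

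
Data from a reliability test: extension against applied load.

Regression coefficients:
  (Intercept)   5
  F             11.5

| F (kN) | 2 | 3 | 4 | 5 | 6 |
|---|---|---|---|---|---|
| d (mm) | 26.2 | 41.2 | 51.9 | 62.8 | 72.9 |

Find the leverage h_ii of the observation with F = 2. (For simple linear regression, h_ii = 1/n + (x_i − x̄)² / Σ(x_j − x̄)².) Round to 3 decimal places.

h = 0.600

F̄ = (2 + 3 + 4 + 5 + 6)/5 = 4
Σ(F − F̄)² = 4 + 1 + 0 + 1 + 4 = 10
h = 1/5 + (-2)²/10 = 0.2 + 0.4 = 0.600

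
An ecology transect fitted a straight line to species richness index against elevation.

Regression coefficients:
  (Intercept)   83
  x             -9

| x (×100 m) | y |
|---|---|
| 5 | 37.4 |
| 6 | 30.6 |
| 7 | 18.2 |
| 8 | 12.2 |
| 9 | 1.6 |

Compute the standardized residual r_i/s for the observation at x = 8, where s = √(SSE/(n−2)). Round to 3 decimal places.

0.746

x=5: ŷ = 83 − 9·5 = 38; r = 37.4 − 38 = -0.6
x=6: ŷ = 83 − 9·6 = 29; r = 30.6 − 29 = 1.6
x=7: ŷ = 83 − 9·7 = 20; r = 18.2 − 20 = -1.8
x=8: ŷ = 83 − 9·8 = 11; r = 12.2 − 11 = 1.2
x=9: ŷ = 83 − 9·9 = 2; r = 1.6 − 2 = -0.4
SSE = 0.36 + 2.56 + 3.24 + 1.44 + 0.16 = 7.76
s = √(7.76/3) = 1.60831
r/s = 1.2 / 1.60831 = 0.746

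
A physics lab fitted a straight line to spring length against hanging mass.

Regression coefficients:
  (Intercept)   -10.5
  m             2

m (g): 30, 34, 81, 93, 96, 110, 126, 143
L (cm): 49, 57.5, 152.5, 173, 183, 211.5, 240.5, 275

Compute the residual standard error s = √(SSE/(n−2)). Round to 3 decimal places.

m=30: ŷ = -10.5 + 2·30 = 49.5; r = 49 − 49.5 = -0.5
m=34: ŷ = -10.5 + 2·34 = 57.5; r = 57.5 − 57.5 = 0
m=81: ŷ = -10.5 + 2·81 = 151.5; r = 152.5 − 151.5 = 1
m=93: ŷ = -10.5 + 2·93 = 175.5; r = 173 − 175.5 = -2.5
m=96: ŷ = -10.5 + 2·96 = 181.5; r = 183 − 181.5 = 1.5
m=110: ŷ = -10.5 + 2·110 = 209.5; r = 211.5 − 209.5 = 2
m=126: ŷ = -10.5 + 2·126 = 241.5; r = 240.5 − 241.5 = -1
m=143: ŷ = -10.5 + 2·143 = 275.5; r = 275 − 275.5 = -0.5
SSE = 0.25 + 0 + 1 + 6.25 + 2.25 + 4 + 1 + 0.25 = 15
s = √(15/6) = √2.5 ≈ 1.581

s = 1.581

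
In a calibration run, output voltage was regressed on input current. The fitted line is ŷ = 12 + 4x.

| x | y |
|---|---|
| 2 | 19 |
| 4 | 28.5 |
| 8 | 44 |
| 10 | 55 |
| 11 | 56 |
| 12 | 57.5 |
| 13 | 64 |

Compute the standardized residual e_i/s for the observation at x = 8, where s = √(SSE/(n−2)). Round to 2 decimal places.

0.00

x=2: ŷ = 12 + 4·2 = 20; e = 19 − 20 = -1
x=4: ŷ = 12 + 4·4 = 28; e = 28.5 − 28 = 0.5
x=8: ŷ = 12 + 4·8 = 44; e = 44 − 44 = 0
x=10: ŷ = 12 + 4·10 = 52; e = 55 − 52 = 3
x=11: ŷ = 12 + 4·11 = 56; e = 56 − 56 = 0
x=12: ŷ = 12 + 4·12 = 60; e = 57.5 − 60 = -2.5
x=13: ŷ = 12 + 4·13 = 64; e = 64 − 64 = 0
SSE = 1 + 0.25 + 0 + 9 + 0 + 6.25 + 0 = 16.5
s = √(16.5/5) = 1.81659
e/s = 0 / 1.81659 = 0.00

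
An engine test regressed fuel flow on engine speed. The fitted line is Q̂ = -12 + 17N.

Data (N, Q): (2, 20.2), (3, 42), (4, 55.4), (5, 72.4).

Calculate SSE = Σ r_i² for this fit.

N=2: Q̂ = -12 + 17·2 = 22; r = 20.2 − 22 = -1.8
N=3: Q̂ = -12 + 17·3 = 39; r = 42 − 39 = 3
N=4: Q̂ = -12 + 17·4 = 56; r = 55.4 − 56 = -0.6
N=5: Q̂ = -12 + 17·5 = 73; r = 72.4 − 73 = -0.6
SSE = 3.24 + 9 + 0.36 + 0.36 = 12.96

SSE = 12.96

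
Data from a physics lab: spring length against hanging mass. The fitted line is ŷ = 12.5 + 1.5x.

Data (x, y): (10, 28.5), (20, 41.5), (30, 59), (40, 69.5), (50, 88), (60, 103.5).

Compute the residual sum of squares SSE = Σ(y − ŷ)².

SSE = 14.5

x=10: ŷ = 12.5 + 1.5·10 = 27.5; e = 28.5 − 27.5 = 1
x=20: ŷ = 12.5 + 1.5·20 = 42.5; e = 41.5 − 42.5 = -1
x=30: ŷ = 12.5 + 1.5·30 = 57.5; e = 59 − 57.5 = 1.5
x=40: ŷ = 12.5 + 1.5·40 = 72.5; e = 69.5 − 72.5 = -3
x=50: ŷ = 12.5 + 1.5·50 = 87.5; e = 88 − 87.5 = 0.5
x=60: ŷ = 12.5 + 1.5·60 = 102.5; e = 103.5 − 102.5 = 1
SSE = 1 + 1 + 2.25 + 9 + 0.25 + 1 = 14.5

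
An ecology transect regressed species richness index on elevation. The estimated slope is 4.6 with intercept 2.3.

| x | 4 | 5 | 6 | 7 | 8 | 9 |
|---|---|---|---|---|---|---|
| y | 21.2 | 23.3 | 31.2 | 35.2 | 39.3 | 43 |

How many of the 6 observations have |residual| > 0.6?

4

x=4: ŷ = 2.3 + 4.6·4 = 20.7; r = 21.2 − 20.7 = 0.5
x=5: ŷ = 2.3 + 4.6·5 = 25.3; r = 23.3 − 25.3 = -2
x=6: ŷ = 2.3 + 4.6·6 = 29.9; r = 31.2 − 29.9 = 1.3
x=7: ŷ = 2.3 + 4.6·7 = 34.5; r = 35.2 − 34.5 = 0.7
x=8: ŷ = 2.3 + 4.6·8 = 39.1; r = 39.3 − 39.1 = 0.2
x=9: ŷ = 2.3 + 4.6·9 = 43.7; r = 43 − 43.7 = -0.7
|r| > 0.6: x=5 (|r|=2), x=6 (|r|=1.3), x=7 (|r|=0.7), x=9 (|r|=0.7) → 4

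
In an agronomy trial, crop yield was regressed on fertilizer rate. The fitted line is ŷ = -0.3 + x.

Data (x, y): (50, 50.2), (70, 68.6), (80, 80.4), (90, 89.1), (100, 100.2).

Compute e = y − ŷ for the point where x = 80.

ŷ = -0.3 + 80 = 79.7
e = 80.4 − 79.7 = 0.7

e = 0.7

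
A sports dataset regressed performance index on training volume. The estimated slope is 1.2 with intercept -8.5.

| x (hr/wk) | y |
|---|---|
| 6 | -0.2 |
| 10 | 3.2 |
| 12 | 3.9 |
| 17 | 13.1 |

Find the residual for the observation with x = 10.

r = -0.3

ŷ = -8.5 + 1.2·10 = 3.5
r = 3.2 − 3.5 = -0.3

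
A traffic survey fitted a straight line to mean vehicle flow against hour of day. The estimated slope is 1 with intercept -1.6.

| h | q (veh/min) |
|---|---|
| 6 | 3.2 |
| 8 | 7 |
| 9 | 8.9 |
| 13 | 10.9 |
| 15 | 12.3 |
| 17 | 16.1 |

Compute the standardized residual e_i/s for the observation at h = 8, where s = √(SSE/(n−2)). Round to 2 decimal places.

0.49

h=6: q̂ = -1.6 + 6 = 4.4; e = 3.2 − 4.4 = -1.2
h=8: q̂ = -1.6 + 8 = 6.4; e = 7 − 6.4 = 0.6
h=9: q̂ = -1.6 + 9 = 7.4; e = 8.9 − 7.4 = 1.5
h=13: q̂ = -1.6 + 13 = 11.4; e = 10.9 − 11.4 = -0.5
h=15: q̂ = -1.6 + 15 = 13.4; e = 12.3 − 13.4 = -1.1
h=17: q̂ = -1.6 + 17 = 15.4; e = 16.1 − 15.4 = 0.7
SSE = 1.44 + 0.36 + 2.25 + 0.25 + 1.21 + 0.49 = 6
s = √(6/4) = 1.22474
e/s = 0.6 / 1.22474 = 0.49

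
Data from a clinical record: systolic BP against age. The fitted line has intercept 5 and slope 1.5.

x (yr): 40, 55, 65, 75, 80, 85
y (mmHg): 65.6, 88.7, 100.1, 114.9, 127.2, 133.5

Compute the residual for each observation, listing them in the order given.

0.6, 1.2, -2.4, -2.6, 2.2, 1

x=40: ŷ = 5 + 1.5·40 = 65; r = 65.6 − 65 = 0.6
x=55: ŷ = 5 + 1.5·55 = 87.5; r = 88.7 − 87.5 = 1.2
x=65: ŷ = 5 + 1.5·65 = 102.5; r = 100.1 − 102.5 = -2.4
x=75: ŷ = 5 + 1.5·75 = 117.5; r = 114.9 − 117.5 = -2.6
x=80: ŷ = 5 + 1.5·80 = 125; r = 127.2 − 125 = 2.2
x=85: ŷ = 5 + 1.5·85 = 132.5; r = 133.5 − 132.5 = 1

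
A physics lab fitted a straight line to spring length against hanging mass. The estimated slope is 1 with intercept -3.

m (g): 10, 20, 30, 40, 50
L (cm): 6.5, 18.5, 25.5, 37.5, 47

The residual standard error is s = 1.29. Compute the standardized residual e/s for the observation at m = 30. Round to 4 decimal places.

ŷ = -3 + 30 = 27
e = 25.5 − 27 = -1.5
e/s = -1.5 / 1.29 = -1.1628

-1.1628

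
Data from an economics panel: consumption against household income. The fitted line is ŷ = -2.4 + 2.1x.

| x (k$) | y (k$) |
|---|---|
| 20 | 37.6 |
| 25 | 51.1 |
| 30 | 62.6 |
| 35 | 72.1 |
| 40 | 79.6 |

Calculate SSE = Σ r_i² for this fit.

SSE = 14

x=20: ŷ = -2.4 + 2.1·20 = 39.6; r = 37.6 − 39.6 = -2
x=25: ŷ = -2.4 + 2.1·25 = 50.1; r = 51.1 − 50.1 = 1
x=30: ŷ = -2.4 + 2.1·30 = 60.6; r = 62.6 − 60.6 = 2
x=35: ŷ = -2.4 + 2.1·35 = 71.1; r = 72.1 − 71.1 = 1
x=40: ŷ = -2.4 + 2.1·40 = 81.6; r = 79.6 − 81.6 = -2
SSE = 4 + 1 + 4 + 1 + 4 = 14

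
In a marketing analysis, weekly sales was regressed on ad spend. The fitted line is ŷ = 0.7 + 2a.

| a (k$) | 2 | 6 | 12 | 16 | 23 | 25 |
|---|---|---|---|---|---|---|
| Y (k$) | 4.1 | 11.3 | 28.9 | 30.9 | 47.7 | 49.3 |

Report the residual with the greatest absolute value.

a=2: ŷ = 0.7 + 2·2 = 4.7; r = 4.1 − 4.7 = -0.6
a=6: ŷ = 0.7 + 2·6 = 12.7; r = 11.3 − 12.7 = -1.4
a=12: ŷ = 0.7 + 2·12 = 24.7; r = 28.9 − 24.7 = 4.2
a=16: ŷ = 0.7 + 2·16 = 32.7; r = 30.9 − 32.7 = -1.8
a=23: ŷ = 0.7 + 2·23 = 46.7; r = 47.7 − 46.7 = 1
a=25: ŷ = 0.7 + 2·25 = 50.7; r = 49.3 − 50.7 = -1.4
Largest |r| is 4.2 at a = 12, residual 4.2.

r = 4.2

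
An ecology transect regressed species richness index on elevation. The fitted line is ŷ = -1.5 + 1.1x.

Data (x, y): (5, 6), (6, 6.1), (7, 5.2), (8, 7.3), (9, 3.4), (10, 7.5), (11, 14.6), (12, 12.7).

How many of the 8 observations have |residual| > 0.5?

7

x=5: ŷ = -1.5 + 1.1·5 = 4; e = 6 − 4 = 2
x=6: ŷ = -1.5 + 1.1·6 = 5.1; e = 6.1 − 5.1 = 1
x=7: ŷ = -1.5 + 1.1·7 = 6.2; e = 5.2 − 6.2 = -1
x=8: ŷ = -1.5 + 1.1·8 = 7.3; e = 7.3 − 7.3 = 0
x=9: ŷ = -1.5 + 1.1·9 = 8.4; e = 3.4 − 8.4 = -5
x=10: ŷ = -1.5 + 1.1·10 = 9.5; e = 7.5 − 9.5 = -2
x=11: ŷ = -1.5 + 1.1·11 = 10.6; e = 14.6 − 10.6 = 4
x=12: ŷ = -1.5 + 1.1·12 = 11.7; e = 12.7 − 11.7 = 1
|e| > 0.5: x=5 (|e|=2), x=6 (|e|=1), x=7 (|e|=1), x=9 (|e|=5), x=10 (|e|=2), x=11 (|e|=4), x=12 (|e|=1) → 7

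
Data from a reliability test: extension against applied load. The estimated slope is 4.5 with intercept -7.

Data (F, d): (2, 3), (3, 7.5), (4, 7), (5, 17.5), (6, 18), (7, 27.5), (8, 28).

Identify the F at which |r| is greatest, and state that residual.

F=2: ŷ = -7 + 4.5·2 = 2; r = 3 − 2 = 1
F=3: ŷ = -7 + 4.5·3 = 6.5; r = 7.5 − 6.5 = 1
F=4: ŷ = -7 + 4.5·4 = 11; r = 7 − 11 = -4
F=5: ŷ = -7 + 4.5·5 = 15.5; r = 17.5 − 15.5 = 2
F=6: ŷ = -7 + 4.5·6 = 20; r = 18 − 20 = -2
F=7: ŷ = -7 + 4.5·7 = 24.5; r = 27.5 − 24.5 = 3
F=8: ŷ = -7 + 4.5·8 = 29; r = 28 − 29 = -1
Largest |r| is 4 at F = 4, residual -4.

F = 4, r = -4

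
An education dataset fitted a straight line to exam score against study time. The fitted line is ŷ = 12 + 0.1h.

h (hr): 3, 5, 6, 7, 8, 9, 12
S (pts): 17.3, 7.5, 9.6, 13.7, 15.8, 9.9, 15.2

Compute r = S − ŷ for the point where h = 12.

r = 2

ŷ = 12 + 0.1·12 = 13.2
r = 15.2 − 13.2 = 2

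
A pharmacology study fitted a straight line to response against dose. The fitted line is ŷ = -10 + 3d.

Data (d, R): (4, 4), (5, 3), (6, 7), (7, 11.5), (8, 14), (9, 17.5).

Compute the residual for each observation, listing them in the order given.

2, -2, -1, 0.5, 0, 0.5

d=4: ŷ = -10 + 3·4 = 2; e = 4 − 2 = 2
d=5: ŷ = -10 + 3·5 = 5; e = 3 − 5 = -2
d=6: ŷ = -10 + 3·6 = 8; e = 7 − 8 = -1
d=7: ŷ = -10 + 3·7 = 11; e = 11.5 − 11 = 0.5
d=8: ŷ = -10 + 3·8 = 14; e = 14 − 14 = 0
d=9: ŷ = -10 + 3·9 = 17; e = 17.5 − 17 = 0.5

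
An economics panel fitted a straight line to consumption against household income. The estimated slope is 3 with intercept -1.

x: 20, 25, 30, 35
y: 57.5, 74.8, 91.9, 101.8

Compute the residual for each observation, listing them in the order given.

x=20: ŷ = -1 + 3·20 = 59; r = 57.5 − 59 = -1.5
x=25: ŷ = -1 + 3·25 = 74; r = 74.8 − 74 = 0.8
x=30: ŷ = -1 + 3·30 = 89; r = 91.9 − 89 = 2.9
x=35: ŷ = -1 + 3·35 = 104; r = 101.8 − 104 = -2.2

-1.5, 0.8, 2.9, -2.2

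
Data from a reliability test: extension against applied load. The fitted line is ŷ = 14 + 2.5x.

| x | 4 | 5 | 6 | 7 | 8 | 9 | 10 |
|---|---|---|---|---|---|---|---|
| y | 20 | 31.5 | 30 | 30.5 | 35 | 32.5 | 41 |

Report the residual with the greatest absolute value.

x=4: ŷ = 14 + 2.5·4 = 24; e = 20 − 24 = -4
x=5: ŷ = 14 + 2.5·5 = 26.5; e = 31.5 − 26.5 = 5
x=6: ŷ = 14 + 2.5·6 = 29; e = 30 − 29 = 1
x=7: ŷ = 14 + 2.5·7 = 31.5; e = 30.5 − 31.5 = -1
x=8: ŷ = 14 + 2.5·8 = 34; e = 35 − 34 = 1
x=9: ŷ = 14 + 2.5·9 = 36.5; e = 32.5 − 36.5 = -4
x=10: ŷ = 14 + 2.5·10 = 39; e = 41 − 39 = 2
Largest |e| is 5 at x = 5, residual 5.

e = 5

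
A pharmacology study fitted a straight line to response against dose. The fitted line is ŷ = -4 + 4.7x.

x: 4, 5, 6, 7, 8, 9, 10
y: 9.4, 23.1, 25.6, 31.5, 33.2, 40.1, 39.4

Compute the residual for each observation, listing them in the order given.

x=4: ŷ = -4 + 4.7·4 = 14.8; e = 9.4 − 14.8 = -5.4
x=5: ŷ = -4 + 4.7·5 = 19.5; e = 23.1 − 19.5 = 3.6
x=6: ŷ = -4 + 4.7·6 = 24.2; e = 25.6 − 24.2 = 1.4
x=7: ŷ = -4 + 4.7·7 = 28.9; e = 31.5 − 28.9 = 2.6
x=8: ŷ = -4 + 4.7·8 = 33.6; e = 33.2 − 33.6 = -0.4
x=9: ŷ = -4 + 4.7·9 = 38.3; e = 40.1 − 38.3 = 1.8
x=10: ŷ = -4 + 4.7·10 = 43; e = 39.4 − 43 = -3.6

-5.4, 3.6, 1.4, 2.6, -0.4, 1.8, -3.6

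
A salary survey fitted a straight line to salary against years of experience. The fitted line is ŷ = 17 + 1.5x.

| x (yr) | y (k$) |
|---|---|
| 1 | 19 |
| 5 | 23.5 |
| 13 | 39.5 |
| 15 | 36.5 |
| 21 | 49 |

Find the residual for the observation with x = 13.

ŷ = 17 + 1.5·13 = 36.5
r = 39.5 − 36.5 = 3

r = 3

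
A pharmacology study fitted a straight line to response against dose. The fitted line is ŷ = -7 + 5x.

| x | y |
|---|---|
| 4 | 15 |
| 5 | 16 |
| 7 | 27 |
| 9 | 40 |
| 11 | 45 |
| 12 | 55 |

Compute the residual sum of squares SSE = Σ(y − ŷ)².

SSE = 26

x=4: ŷ = -7 + 5·4 = 13; e = 15 − 13 = 2
x=5: ŷ = -7 + 5·5 = 18; e = 16 − 18 = -2
x=7: ŷ = -7 + 5·7 = 28; e = 27 − 28 = -1
x=9: ŷ = -7 + 5·9 = 38; e = 40 − 38 = 2
x=11: ŷ = -7 + 5·11 = 48; e = 45 − 48 = -3
x=12: ŷ = -7 + 5·12 = 53; e = 55 − 53 = 2
SSE = 4 + 4 + 1 + 4 + 9 + 4 = 26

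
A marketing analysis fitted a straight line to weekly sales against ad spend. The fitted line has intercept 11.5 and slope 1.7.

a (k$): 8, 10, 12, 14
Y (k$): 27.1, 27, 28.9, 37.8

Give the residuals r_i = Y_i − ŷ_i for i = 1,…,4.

2, -1.5, -3, 2.5

a=8: ŷ = 11.5 + 1.7·8 = 25.1; r = 27.1 − 25.1 = 2
a=10: ŷ = 11.5 + 1.7·10 = 28.5; r = 27 − 28.5 = -1.5
a=12: ŷ = 11.5 + 1.7·12 = 31.9; r = 28.9 − 31.9 = -3
a=14: ŷ = 11.5 + 1.7·14 = 35.3; r = 37.8 − 35.3 = 2.5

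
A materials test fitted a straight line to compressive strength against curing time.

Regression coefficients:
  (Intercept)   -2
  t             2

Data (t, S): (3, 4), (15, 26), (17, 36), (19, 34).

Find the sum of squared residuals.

SSE = 24

t=3: ŷ = -2 + 2·3 = 4; e = 4 − 4 = 0
t=15: ŷ = -2 + 2·15 = 28; e = 26 − 28 = -2
t=17: ŷ = -2 + 2·17 = 32; e = 36 − 32 = 4
t=19: ŷ = -2 + 2·19 = 36; e = 34 − 36 = -2
SSE = 0 + 4 + 16 + 4 = 24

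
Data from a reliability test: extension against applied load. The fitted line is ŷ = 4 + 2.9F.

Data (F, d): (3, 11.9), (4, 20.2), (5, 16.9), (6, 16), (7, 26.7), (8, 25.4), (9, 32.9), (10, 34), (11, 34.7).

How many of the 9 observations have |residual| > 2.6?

3

F=3: ŷ = 4 + 2.9·3 = 12.7; r = 11.9 − 12.7 = -0.8
F=4: ŷ = 4 + 2.9·4 = 15.6; r = 20.2 − 15.6 = 4.6
F=5: ŷ = 4 + 2.9·5 = 18.5; r = 16.9 − 18.5 = -1.6
F=6: ŷ = 4 + 2.9·6 = 21.4; r = 16 − 21.4 = -5.4
F=7: ŷ = 4 + 2.9·7 = 24.3; r = 26.7 − 24.3 = 2.4
F=8: ŷ = 4 + 2.9·8 = 27.2; r = 25.4 − 27.2 = -1.8
F=9: ŷ = 4 + 2.9·9 = 30.1; r = 32.9 − 30.1 = 2.8
F=10: ŷ = 4 + 2.9·10 = 33; r = 34 − 33 = 1
F=11: ŷ = 4 + 2.9·11 = 35.9; r = 34.7 − 35.9 = -1.2
|r| > 2.6: F=4 (|r|=4.6), F=6 (|r|=5.4), F=9 (|r|=2.8) → 3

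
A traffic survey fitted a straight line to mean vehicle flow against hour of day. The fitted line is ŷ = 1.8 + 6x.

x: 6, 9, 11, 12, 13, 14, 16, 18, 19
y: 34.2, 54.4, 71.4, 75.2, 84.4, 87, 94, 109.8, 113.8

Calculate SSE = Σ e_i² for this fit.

x=6: ŷ = 1.8 + 6·6 = 37.8; e = 34.2 − 37.8 = -3.6
x=9: ŷ = 1.8 + 6·9 = 55.8; e = 54.4 − 55.8 = -1.4
x=11: ŷ = 1.8 + 6·11 = 67.8; e = 71.4 − 67.8 = 3.6
x=12: ŷ = 1.8 + 6·12 = 73.8; e = 75.2 − 73.8 = 1.4
x=13: ŷ = 1.8 + 6·13 = 79.8; e = 84.4 − 79.8 = 4.6
x=14: ŷ = 1.8 + 6·14 = 85.8; e = 87 − 85.8 = 1.2
x=16: ŷ = 1.8 + 6·16 = 97.8; e = 94 − 97.8 = -3.8
x=18: ŷ = 1.8 + 6·18 = 109.8; e = 109.8 − 109.8 = 0
x=19: ŷ = 1.8 + 6·19 = 115.8; e = 113.8 − 115.8 = -2
SSE = 12.96 + 1.96 + 12.96 + 1.96 + 21.16 + 1.44 + 14.44 + 0 + 4 = 70.88

SSE = 70.88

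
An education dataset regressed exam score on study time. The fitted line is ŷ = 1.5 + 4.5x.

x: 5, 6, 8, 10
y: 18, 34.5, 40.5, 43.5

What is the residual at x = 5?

ŷ = 1.5 + 4.5·5 = 24
e = 18 − 24 = -6

e = -6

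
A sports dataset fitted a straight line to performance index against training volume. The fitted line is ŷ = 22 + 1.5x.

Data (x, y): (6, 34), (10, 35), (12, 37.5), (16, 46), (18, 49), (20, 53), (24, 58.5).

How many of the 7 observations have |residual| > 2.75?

x=6: ŷ = 22 + 1.5·6 = 31; r = 34 − 31 = 3
x=10: ŷ = 22 + 1.5·10 = 37; r = 35 − 37 = -2
x=12: ŷ = 22 + 1.5·12 = 40; r = 37.5 − 40 = -2.5
x=16: ŷ = 22 + 1.5·16 = 46; r = 46 − 46 = 0
x=18: ŷ = 22 + 1.5·18 = 49; r = 49 − 49 = 0
x=20: ŷ = 22 + 1.5·20 = 52; r = 53 − 52 = 1
x=24: ŷ = 22 + 1.5·24 = 58; r = 58.5 − 58 = 0.5
|r| > 2.75: x=6 (|r|=3) → 1

1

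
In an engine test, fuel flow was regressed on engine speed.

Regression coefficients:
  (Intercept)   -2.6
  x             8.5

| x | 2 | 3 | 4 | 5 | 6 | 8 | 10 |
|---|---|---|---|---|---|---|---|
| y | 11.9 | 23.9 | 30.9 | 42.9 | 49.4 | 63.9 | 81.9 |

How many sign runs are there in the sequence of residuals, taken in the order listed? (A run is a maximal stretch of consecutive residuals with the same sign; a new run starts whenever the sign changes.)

x=2: ŷ = -2.6 + 8.5·2 = 14.4; e = 11.9 − 14.4 = -2.5
x=3: ŷ = -2.6 + 8.5·3 = 22.9; e = 23.9 − 22.9 = 1
x=4: ŷ = -2.6 + 8.5·4 = 31.4; e = 30.9 − 31.4 = -0.5
x=5: ŷ = -2.6 + 8.5·5 = 39.9; e = 42.9 − 39.9 = 3
x=6: ŷ = -2.6 + 8.5·6 = 48.4; e = 49.4 − 48.4 = 1
x=8: ŷ = -2.6 + 8.5·8 = 65.4; e = 63.9 − 65.4 = -1.5
x=10: ŷ = -2.6 + 8.5·10 = 82.4; e = 81.9 − 82.4 = -0.5
Signs: − + − + + − −
Runs: −×1, +×1, −×1, +×2, −×2 → 5

5 runs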